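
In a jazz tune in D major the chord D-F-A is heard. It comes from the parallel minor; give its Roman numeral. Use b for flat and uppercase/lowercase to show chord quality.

i

The root D is the diatonic 1st degree of D major; the borrowing shows in the chord quality. D–F–A is a minor chord — the form found in D minor, not the diatonic I (D). Borrowed into D major it is written i.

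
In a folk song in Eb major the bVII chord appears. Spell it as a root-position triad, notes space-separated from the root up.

Scale degree 7 in Eb major is D. bVII uses the lowered form, Db, taken from Eb minor. Stacking thirds in Eb minor on Db gives Db–F–Ab.

Db F Ab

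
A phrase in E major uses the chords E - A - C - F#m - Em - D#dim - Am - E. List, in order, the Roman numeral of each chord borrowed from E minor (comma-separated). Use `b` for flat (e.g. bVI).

bVI, i, iv

In E major the diatonic chords are E, F#m, G#m, A, B, C#m, D#dim. Of the given chords, E, A, F#m and D#dim are diatonic. But C (C–E–G) is foreign: the diatonic vi on degree 6 is C#m, whereas C comes from E minor. It is labeled bVI. Em (E–G–B) doesn't fit — on degree 1 E major would have E (I). Em is the degree-1 chord of E minor, so it is the borrowed i. But Am (A–C–E) is foreign: the diatonic IV on degree 4 is A, whereas Am comes from E minor. It is labeled iv.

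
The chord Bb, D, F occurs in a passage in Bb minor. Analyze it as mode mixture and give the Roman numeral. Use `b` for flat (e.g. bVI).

I

The root Bb is the diatonic 1st degree of Bb minor; the borrowing shows in the chord quality. Diatonically Bb minor has Bbm (i) on that degree; Bb–D–F is instead the major chord native to Bb major, so it takes the label I.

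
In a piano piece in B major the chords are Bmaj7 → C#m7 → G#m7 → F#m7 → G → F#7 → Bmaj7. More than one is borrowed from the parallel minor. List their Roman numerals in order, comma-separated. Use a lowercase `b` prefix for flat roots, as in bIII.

B major has the diatonic set B, C#m, D#m, E, F#, G#m, A#dim. Of the given chords, Bmaj7, C#m7, G#m7 and F#7 are diatonic. But F#m7 (F#–A–C#–E) is foreign: the diatonic V on degree 5 is F#, whereas F#m7 comes from B minor. It is labeled v7. But G (G–B–D) is foreign: the diatonic vi on degree 6 is G#m, whereas G comes from B minor. It is labeled bVI.

v7, bVI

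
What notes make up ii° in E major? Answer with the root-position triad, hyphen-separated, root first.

ii° is built on scale degree 2, which is F# in both E major and its parallel. Building the diminished chord from the parallel minor on F#: F#–A–C.

F#-A-C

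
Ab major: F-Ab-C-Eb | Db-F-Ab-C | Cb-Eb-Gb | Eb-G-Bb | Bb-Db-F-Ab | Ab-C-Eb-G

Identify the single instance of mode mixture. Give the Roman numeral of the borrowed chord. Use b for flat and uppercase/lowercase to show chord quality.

bIII

The diatonic triads in Ab major are Ab, Bbm, Cm, Db, Eb, Fm, Gdim. Of the given chords, F–Ab–C–Eb = Fm7, Db–F–Ab–C = Dbmaj7, Eb–G–Bb = Eb, Bb–Db–F–Ab = Bbm7 and Ab–C–Eb–G = Abmaj7 are diatonic. Cb–Eb–Gb is not: scale degree 3 in Ab major carries Cm (iii). In Ab minor the chord on that degree is Cb, so here it functions as bIII, borrowed from the parallel minor.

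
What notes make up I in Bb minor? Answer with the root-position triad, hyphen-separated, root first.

The root, Bb, is scale degree 1 — the same note in Bb minor and Bb major; only the chord quality changes. Building the major chord from the parallel major on Bb: Bb–D–F.

Bb-D-F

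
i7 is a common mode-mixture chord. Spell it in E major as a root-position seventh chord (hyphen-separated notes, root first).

i7 is built on scale degree 1, which is E in both E major and its parallel. Building the minor-seventh chord from the parallel minor on E: E–G–B–D.

E-G-B-D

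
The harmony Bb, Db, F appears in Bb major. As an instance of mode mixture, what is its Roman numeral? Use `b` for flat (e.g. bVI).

i

The root Bb is the diatonic 1st degree of Bb major; the borrowing shows in the chord quality. The diatonic chord on degree 1 would be Bb (I), but Bb–Db–F is the minor chord from Bb minor. As a borrowed chord it is labeled i.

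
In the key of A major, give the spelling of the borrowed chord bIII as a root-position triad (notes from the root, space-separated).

C E G

Scale degree 3 in A major is C#. bIII uses the lowered form, C, taken from A minor. In A minor the chord on C is C–E–G.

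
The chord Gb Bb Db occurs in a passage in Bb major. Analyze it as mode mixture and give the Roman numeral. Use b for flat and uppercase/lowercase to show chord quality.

bVI

In Bb major scale degree 6 is G; Gb is its lowered form, from Bb minor. Diatonically Bb major has Gm (vi) on that degree; Gb–Bb–Db is instead the major chord native to Bb minor, so it takes the label bVI.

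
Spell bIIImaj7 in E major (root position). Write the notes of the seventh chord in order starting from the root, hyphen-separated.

The root of bIIImaj7 is the lowered 3rd degree: G# becomes G. In E minor the chord on G is G–B–D–F#.

G-B-D-F#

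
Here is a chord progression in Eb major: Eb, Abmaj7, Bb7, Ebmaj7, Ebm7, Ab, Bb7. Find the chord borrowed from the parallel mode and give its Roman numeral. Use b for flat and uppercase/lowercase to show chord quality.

i7

In Eb major the diatonic chords are Eb, Fm, Gm, Ab, Bb, Cm, Ddim. Of the given chords, Eb, Abmaj7, Bb7, Ebmaj7 and Ab are diatonic. Ebm7 (Eb–Gb–Bb–Db) is not: scale degree 1 in Eb major carries Eb (I). In Eb minor the chord on that degree is Ebm7, so here it functions as i7, borrowed from the parallel minor.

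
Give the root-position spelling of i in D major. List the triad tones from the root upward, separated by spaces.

D F A

i is built on scale degree 1, which is D in both D major and its parallel. In D minor the chord on D is D–F–A.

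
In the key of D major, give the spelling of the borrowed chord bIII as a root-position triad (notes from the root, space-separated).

F A C

The root of bIII is the lowered 3rd degree: F# becomes F. Building the major chord from the parallel minor on F: F–A–C.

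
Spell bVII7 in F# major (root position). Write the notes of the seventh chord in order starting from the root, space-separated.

E G# B D

bVII7 is built on the lowered scale degree 7. In F# major degree 7 is E#; lowered it becomes E. Building the dominant-seventh chord from the parallel minor on E: E–G#–B–D.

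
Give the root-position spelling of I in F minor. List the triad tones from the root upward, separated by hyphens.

F-A-C

The root, F, is scale degree 1 — the same note in F minor and F major; only the chord quality changes. Stacking thirds in F major on F gives F–A–C.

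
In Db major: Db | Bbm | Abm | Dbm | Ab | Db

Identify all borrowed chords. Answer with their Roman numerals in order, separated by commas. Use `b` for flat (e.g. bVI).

The diatonic triads in Db major are Db, Ebm, Fm, Gb, Ab, Bbm, Cdim. Db, Bbm and Ab are all diatonic. But Abm (Ab–Cb–Eb) is foreign: the diatonic V on degree 5 is Ab, whereas Abm comes from Db minor. It is labeled v. Dbm (Db–Fb–Ab) doesn't fit — on degree 1 Db major would have Db (I). Dbm is the degree-1 chord of Db minor, so it is the borrowed i.

v, i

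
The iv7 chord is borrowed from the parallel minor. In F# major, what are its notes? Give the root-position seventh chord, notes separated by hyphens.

The root, B, is scale degree 4 — the same note in F# major and F# minor; only the chord quality changes. Stacking thirds in F# minor on B gives B–D–F#–A.

B-D-F#-A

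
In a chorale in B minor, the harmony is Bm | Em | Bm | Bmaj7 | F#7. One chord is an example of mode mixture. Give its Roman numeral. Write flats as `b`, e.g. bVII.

Imaj7

In B minor (with V from harmonic minor) the diatonic chords are Bm, C#dim, D, Em, F#, G, A. Bm, Em and F#7 are all diatonic. Bmaj7 (B–D#–F#–A#) is not: scale degree 1 in B minor carries Bm (i). In B major the chord on that degree is Bmaj7, so here it functions as Imaj7, borrowed from the parallel major.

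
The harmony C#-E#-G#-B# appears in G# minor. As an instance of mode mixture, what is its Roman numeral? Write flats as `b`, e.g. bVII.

The root C# is the diatonic 4th degree of G# minor; the borrowing shows in the chord quality. Diatonically G# minor has C#m (iv) on that degree; C#–E#–G#–B# is instead the major-seventh chord native to G# major, so it takes the label IVmaj7.

IVmaj7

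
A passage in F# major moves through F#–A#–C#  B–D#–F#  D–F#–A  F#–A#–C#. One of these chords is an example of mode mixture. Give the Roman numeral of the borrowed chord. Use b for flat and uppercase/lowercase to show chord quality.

bVI

In F# major the diatonic chords are F#, G#m, A#m, B, C#, D#m, E#dim. Of the given chords, F#–A#–C# = F# and B–D#–F# = B are diatonic. But D–F#–A is foreign: the diatonic vi on degree 6 is D#m, whereas D comes from F# minor. It is labeled bVI.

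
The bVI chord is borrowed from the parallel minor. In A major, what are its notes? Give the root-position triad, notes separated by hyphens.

bVI is built on the lowered scale degree 6. In A major degree 6 is F#; lowered it becomes F. In A minor the chord on F is F–A–C.

F-A-C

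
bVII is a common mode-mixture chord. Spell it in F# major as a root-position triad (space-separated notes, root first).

The root of bVII is the lowered 7th degree: E# becomes E. Building the major chord from the parallel minor on E: E–G#–B.

E G# B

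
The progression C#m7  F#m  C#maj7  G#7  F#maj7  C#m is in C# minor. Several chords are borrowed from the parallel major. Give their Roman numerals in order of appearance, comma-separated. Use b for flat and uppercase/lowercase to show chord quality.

The diatonic triads in C# minor (with V from harmonic minor) are C#m, D#dim, E, F#m, G#, A, B. C#m7, F#m, G#7 and C#m all belong to that set. C#maj7 (C#–E#–G#–B#) is not: scale degree 1 in C# minor carries C#m (i). In C# major the chord on that degree is C#maj7, so here it functions as Imaj7, borrowed from the parallel major. F#maj7 (F#–A#–C#–E#) doesn't fit — on degree 4 C# minor would have F#m (iv). F#maj7 is the degree-4 chord of C# major, so it is the borrowed IVmaj7.

Imaj7, IVmaj7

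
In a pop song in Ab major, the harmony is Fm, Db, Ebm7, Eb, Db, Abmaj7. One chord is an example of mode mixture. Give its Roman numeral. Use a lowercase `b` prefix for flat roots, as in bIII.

v7

In Ab major the diatonic chords are Ab, Bbm, Cm, Db, Eb, Fm, Gdim. Of the given chords, Fm, Db, Eb and Abmaj7 are diatonic. Ebm7 (Eb–Gb–Bb–Db) is not: scale degree 5 in Ab major carries Eb (V). In Ab minor the chord on that degree is Ebm7, so here it functions as v7, borrowed from the parallel minor.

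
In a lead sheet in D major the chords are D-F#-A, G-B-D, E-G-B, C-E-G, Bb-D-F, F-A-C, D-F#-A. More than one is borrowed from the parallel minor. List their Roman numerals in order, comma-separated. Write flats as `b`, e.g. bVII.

bVII, bVI, bIII

The diatonic triads in D major are D, Em, F#m, G, A, Bm, C#dim. D–F#–A = D, G–B–D = G and E–G–B = Em are all diatonic. C–E–G is not: scale degree 7 in D major carries C#dim (vii°). In D minor the chord on that degree is C, so here it functions as bVII, borrowed from the parallel minor. But Bb–D–F is foreign: the diatonic vi on degree 6 is Bm, whereas Bb comes from D minor. It is labeled bVI. F–A–C is not: scale degree 3 in D major carries F#m (iii). In D minor the chord on that degree is F, so here it functions as bIII, borrowed from the parallel minor.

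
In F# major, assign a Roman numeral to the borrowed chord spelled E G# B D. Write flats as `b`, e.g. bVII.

In F# major scale degree 7 is E#; E is its lowered form, from F# minor. The diatonic chord on degree 7 would be E#dim (vii°), but E–G#–B–D is the dominant-seventh chord from F# minor. As a borrowed chord it is labeled bVII7.

bVII7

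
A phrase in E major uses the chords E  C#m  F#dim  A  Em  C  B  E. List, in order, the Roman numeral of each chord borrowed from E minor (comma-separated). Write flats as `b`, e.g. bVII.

In E major the diatonic chords are E, F#m, G#m, A, B, C#m, D#dim. E, C#m, A and B all belong to that set. F#dim (F#–A–C) is not: scale degree 2 in E major carries F#m (ii). In E minor the chord on that degree is F#dim, so here it functions as ii°, borrowed from the parallel minor. Em (E–G–B) is not: scale degree 1 in E major carries E (I). In E minor the chord on that degree is Em, so here it functions as i, borrowed from the parallel minor. C (C–E–G) is not: scale degree 6 in E major carries C#m (vi). In E minor the chord on that degree is C, so here it functions as bVI, borrowed from the parallel minor.

ii°, i, bVI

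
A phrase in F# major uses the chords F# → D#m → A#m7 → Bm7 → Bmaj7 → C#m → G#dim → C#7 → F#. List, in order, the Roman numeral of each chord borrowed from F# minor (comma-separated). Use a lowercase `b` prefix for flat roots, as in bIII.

iv7, v, ii°

The diatonic triads in F# major are F#, G#m, A#m, B, C#, D#m, E#dim. Of the given chords, F#, D#m, A#m7, Bmaj7 and C#7 are diatonic. Bm7 (B–D–F#–A) is not: scale degree 4 in F# major carries B (IV). In F# minor the chord on that degree is Bm7, so here it functions as iv7, borrowed from the parallel minor. C#m (C#–E–G#) is not: scale degree 5 in F# major carries C# (V). In F# minor the chord on that degree is C#m, so here it functions as v, borrowed from the parallel minor. But G#dim (G#–B–D) is foreign: the diatonic ii on degree 2 is G#m, whereas G#dim comes from F# minor. It is labeled ii°.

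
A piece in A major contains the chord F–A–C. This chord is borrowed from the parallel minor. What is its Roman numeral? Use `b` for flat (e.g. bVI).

bVI

In A major scale degree 6 is F#; F is its lowered form, from A minor. Diatonically A major has F#m (vi) on that degree; F–A–C is instead the major chord native to A minor, so it takes the label bVI.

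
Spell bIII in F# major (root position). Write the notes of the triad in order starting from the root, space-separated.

A C# E

bIII is built on the lowered scale degree 3. In F# major degree 3 is A#; lowered it becomes A. In F# minor the chord on A is A–C#–E.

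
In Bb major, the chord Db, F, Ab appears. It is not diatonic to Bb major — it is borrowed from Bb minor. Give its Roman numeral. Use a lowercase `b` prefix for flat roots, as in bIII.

bIII

In Bb major scale degree 3 is D; Db is its lowered form, from Bb minor. The diatonic chord on degree 3 would be Dm (iii), but Db–F–Ab is the major chord from Bb minor. As a borrowed chord it is labeled bIII.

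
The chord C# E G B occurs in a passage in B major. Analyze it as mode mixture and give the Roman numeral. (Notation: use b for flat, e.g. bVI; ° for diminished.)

The root C# is the diatonic 2nd degree of B major; the borrowing shows in the chord quality. Diatonically B major has C#m (ii) on that degree; C#–E–G–B is instead the half-diminished-seventh chord native to B minor, so it takes the label iiø7.

iiø7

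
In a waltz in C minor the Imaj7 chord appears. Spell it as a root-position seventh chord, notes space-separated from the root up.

C E G B

Imaj7 is built on scale degree 1, which is C in both C minor and its parallel. Stacking thirds in C major on C gives C–E–G–B.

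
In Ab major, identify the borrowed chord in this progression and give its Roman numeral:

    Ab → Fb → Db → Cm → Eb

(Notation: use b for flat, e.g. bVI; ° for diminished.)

Ab major has the diatonic set Ab, Bbm, Cm, Db, Eb, Fm, Gdim. Ab, Db, Cm and Eb are all diatonic. Fb (Fb–Ab–Cb) doesn't fit — on degree 6 Ab major would have Fm (vi). Fb is the degree-6 chord of Ab minor, so it is the borrowed bVI.

bVI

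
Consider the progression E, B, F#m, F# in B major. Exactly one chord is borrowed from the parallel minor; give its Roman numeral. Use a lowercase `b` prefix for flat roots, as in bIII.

In B major the diatonic chords are B, C#m, D#m, E, F#, G#m, A#dim. Of the given chords, E, B and F# are diatonic. But F#m (F#–A–C#) is foreign: the diatonic V on degree 5 is F#, whereas F#m comes from B minor. It is labeled v.

v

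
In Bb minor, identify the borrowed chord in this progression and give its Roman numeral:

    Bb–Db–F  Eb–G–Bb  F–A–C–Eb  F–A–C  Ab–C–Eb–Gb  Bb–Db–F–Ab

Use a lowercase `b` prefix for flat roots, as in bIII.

IV

The diatonic triads in Bb minor (with V from harmonic minor) are Bbm, Cdim, Db, Ebm, F, Gb, Ab. Bb–Db–F = Bbm, F–A–C–Eb = F7, F–A–C = F, Ab–C–Eb–Gb = Ab7 and Bb–Db–F–Ab = Bbm7 are all diatonic. But Eb–G–Bb is foreign: the diatonic iv on degree 4 is Ebm, whereas Eb comes from Bb major. It is labeled IV.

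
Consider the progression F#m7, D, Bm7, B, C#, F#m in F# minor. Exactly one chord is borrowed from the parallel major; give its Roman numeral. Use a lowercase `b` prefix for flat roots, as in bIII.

In F# minor (with V from harmonic minor) the diatonic chords are F#m, G#dim, A, Bm, C#, D, E. Of the given chords, F#m7, D, Bm7, C# and F#m are diatonic. B (B–D#–F#) is not: scale degree 4 in F# minor carries Bm (iv). In F# major the chord on that degree is B, so here it functions as IV, borrowed from the parallel major.

IV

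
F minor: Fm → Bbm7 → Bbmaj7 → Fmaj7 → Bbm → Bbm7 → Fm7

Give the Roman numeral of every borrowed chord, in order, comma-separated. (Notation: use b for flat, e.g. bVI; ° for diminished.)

The diatonic triads in F minor (with V from harmonic minor) are Fm, Gdim, Ab, Bbm, C, Db, Eb. Of the given chords, Fm, Bbm7, Bbm and Fm7 are diatonic. Bbmaj7 (Bb–D–F–A) is not: scale degree 4 in F minor carries Bbm (iv). In F major the chord on that degree is Bbmaj7, so here it functions as IVmaj7, borrowed from the parallel major. Fmaj7 (F–A–C–E) is not: scale degree 1 in F minor carries Fm (i). In F major the chord on that degree is Fmaj7, so here it functions as Imaj7, borrowed from the parallel major.

IVmaj7, Imaj7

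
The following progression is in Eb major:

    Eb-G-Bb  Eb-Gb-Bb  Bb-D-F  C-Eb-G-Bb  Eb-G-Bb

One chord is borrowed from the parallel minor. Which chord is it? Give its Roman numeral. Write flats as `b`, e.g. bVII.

In Eb major the diatonic chords are Eb, Fm, Gm, Ab, Bb, Cm, Ddim. Eb–G–Bb = Eb, Bb–D–F = Bb and C–Eb–G–Bb = Cm7 are all diatonic. Eb–Gb–Bb is not: scale degree 1 in Eb major carries Eb (I). In Eb minor the chord on that degree is Ebm, so here it functions as i, borrowed from the parallel minor.

i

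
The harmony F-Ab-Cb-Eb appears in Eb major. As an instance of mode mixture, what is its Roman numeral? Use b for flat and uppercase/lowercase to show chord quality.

iiø7

F is scale degree 2 in Eb major. The diatonic chord on degree 2 would be Fm (ii), but F–Ab–Cb–Eb is the half-diminished-seventh chord from Eb minor. As a borrowed chord it is labeled iiø7.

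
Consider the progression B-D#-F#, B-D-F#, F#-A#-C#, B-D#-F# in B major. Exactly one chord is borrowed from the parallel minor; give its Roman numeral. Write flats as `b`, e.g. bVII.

i

The diatonic triads in B major are B, C#m, D#m, E, F#, G#m, A#dim. Of the given chords, B–D#–F# = B and F#–A#–C# = F# are diatonic. But B–D–F# is foreign: the diatonic I on degree 1 is B, whereas Bm comes from B minor. It is labeled i.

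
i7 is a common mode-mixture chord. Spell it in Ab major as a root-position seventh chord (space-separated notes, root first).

Ab Cb Eb Gb

The root, Ab, is scale degree 1 — the same note in Ab major and Ab minor; only the chord quality changes. In Ab minor the chord on Ab is Ab–Cb–Eb–Gb.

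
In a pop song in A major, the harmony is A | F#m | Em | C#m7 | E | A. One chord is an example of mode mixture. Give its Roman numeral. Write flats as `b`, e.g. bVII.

A major has the diatonic set A, Bm, C#m, D, E, F#m, G#dim. Of the given chords, A, F#m, C#m7 and E are diatonic. But Em (E–G–B) is foreign: the diatonic V on degree 5 is E, whereas Em comes from A minor. It is labeled v.

v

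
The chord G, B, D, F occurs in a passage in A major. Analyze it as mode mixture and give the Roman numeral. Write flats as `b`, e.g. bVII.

In A major scale degree 7 is G#; G is its lowered form, from A minor. G–B–D–F is a dominant-seventh chord — the form found in A minor, not the diatonic vii° (G#dim). Borrowed into A major it is written bVII7.

bVII7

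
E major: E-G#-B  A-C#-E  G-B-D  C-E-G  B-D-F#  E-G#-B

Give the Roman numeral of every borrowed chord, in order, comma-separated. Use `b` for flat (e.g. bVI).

E major has the diatonic set E, F#m, G#m, A, B, C#m, D#dim. Of the given chords, E–G#–B = E and A–C#–E = A are diatonic. But G–B–D is foreign: the diatonic iii on degree 3 is G#m, whereas G comes from E minor. It is labeled bIII. C–E–G doesn't fit — on degree 6 E major would have C#m (vi). C is the degree-6 chord of E minor, so it is the borrowed bVI. B–D–F# is not: scale degree 5 in E major carries B (V). In E minor the chord on that degree is Bm, so here it functions as v, borrowed from the parallel minor.

bIII, bVI, v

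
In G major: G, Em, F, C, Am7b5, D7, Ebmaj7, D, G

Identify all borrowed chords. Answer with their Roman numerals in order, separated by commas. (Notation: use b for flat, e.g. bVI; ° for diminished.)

bVII, iiø7, bVImaj7

The diatonic triads in G major are G, Am, Bm, C, D, Em, F#dim. Of the given chords, G, Em, C, D7 and D are diatonic. F (F–A–C) doesn't fit — on degree 7 G major would have F#dim (vii°). F is the degree-7 chord of G minor, so it is the borrowed bVII. Am7b5 (A–C–Eb–G) is not: scale degree 2 in G major carries Am (ii). In G minor the chord on that degree is Am7b5, so here it functions as iiø7, borrowed from the parallel minor. Ebmaj7 (Eb–G–Bb–D) doesn't fit — on degree 6 G major would have Em (vi). Ebmaj7 is the degree-6 chord of G minor, so it is the borrowed bVImaj7.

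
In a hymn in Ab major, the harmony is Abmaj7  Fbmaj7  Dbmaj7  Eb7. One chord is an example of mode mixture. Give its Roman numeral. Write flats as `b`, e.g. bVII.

bVImaj7

Ab major has the diatonic set Ab, Bbm, Cm, Db, Eb, Fm, Gdim. Abmaj7, Dbmaj7 and Eb7 all belong to that set. But Fbmaj7 (Fb–Ab–Cb–Eb) is foreign: the diatonic vi on degree 6 is Fm, whereas Fbmaj7 comes from Ab minor. It is labeled bVImaj7.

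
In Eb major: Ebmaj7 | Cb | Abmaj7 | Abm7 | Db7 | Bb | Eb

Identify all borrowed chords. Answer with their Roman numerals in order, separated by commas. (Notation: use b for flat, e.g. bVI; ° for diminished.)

Eb major has the diatonic set Eb, Fm, Gm, Ab, Bb, Cm, Ddim. Of the given chords, Ebmaj7, Abmaj7, Bb and Eb are diatonic. Cb (Cb–Eb–Gb) doesn't fit — on degree 6 Eb major would have Cm (vi). Cb is the degree-6 chord of Eb minor, so it is the borrowed bVI. But Abm7 (Ab–Cb–Eb–Gb) is foreign: the diatonic IV on degree 4 is Ab, whereas Abm7 comes from Eb minor. It is labeled iv7. Db7 (Db–F–Ab–Cb) is not: scale degree 7 in Eb major carries Ddim (vii°). In Eb minor the chord on that degree is Db7, so here it functions as bVII7, borrowed from the parallel minor.

bVI, iv7, bVII7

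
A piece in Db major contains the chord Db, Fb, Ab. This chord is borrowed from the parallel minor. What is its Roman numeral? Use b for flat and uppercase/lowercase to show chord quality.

Db is scale degree 1 in Db major. The diatonic chord on degree 1 would be Db (I), but Db–Fb–Ab is the minor chord from Db minor. As a borrowed chord it is labeled i.

i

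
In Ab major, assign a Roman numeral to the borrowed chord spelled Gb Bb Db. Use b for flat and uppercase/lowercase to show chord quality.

bVII

The root Gb is the lowered 7th scale degree — diatonically Ab major has G there. The diatonic chord on degree 7 would be Gdim (vii°), but Gb–Bb–Db is the major chord from Ab minor. As a borrowed chord it is labeled bVII.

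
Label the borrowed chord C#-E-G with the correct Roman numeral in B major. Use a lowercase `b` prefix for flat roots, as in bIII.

C# is scale degree 2 in B major. The diatonic chord on degree 2 would be C#m (ii), but C#–E–G is the diminished chord from B minor. As a borrowed chord it is labeled ii°.

ii°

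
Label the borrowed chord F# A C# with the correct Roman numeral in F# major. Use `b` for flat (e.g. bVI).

i

The root F# is the diatonic 1st degree of F# major; the borrowing shows in the chord quality. F#–A–C# is a minor chord — the form found in F# minor, not the diatonic I (F#). Borrowed into F# major it is written i.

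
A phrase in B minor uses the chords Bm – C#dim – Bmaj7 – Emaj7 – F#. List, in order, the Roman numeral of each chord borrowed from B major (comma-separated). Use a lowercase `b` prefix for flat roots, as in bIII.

In B minor (with V from harmonic minor) the diatonic chords are Bm, C#dim, D, Em, F#, G, A. Of the given chords, Bm, C#dim and F# are diatonic. But Bmaj7 (B–D#–F#–A#) is foreign: the diatonic i on degree 1 is Bm, whereas Bmaj7 comes from B major. It is labeled Imaj7. Emaj7 (E–G#–B–D#) doesn't fit — on degree 4 B minor would have Em (iv). Emaj7 is the degree-4 chord of B major, so it is the borrowed IVmaj7.

Imaj7, IVmaj7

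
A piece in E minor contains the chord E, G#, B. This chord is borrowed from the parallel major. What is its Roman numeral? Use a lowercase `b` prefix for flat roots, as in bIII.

I

The root E is the diatonic 1st degree of E minor; the borrowing shows in the chord quality. E–G#–B is a major chord — the form found in E major, not the diatonic i (Em). Borrowed into E minor it is written I.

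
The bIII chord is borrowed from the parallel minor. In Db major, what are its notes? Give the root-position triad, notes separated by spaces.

The root of bIII is the lowered 3rd degree: F becomes Fb. Building the major chord from the parallel minor on Fb: Fb–Ab–Cb.

Fb Ab Cb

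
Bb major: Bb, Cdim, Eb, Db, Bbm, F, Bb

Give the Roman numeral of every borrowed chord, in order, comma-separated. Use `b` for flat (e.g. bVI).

ii°, bIII, i

The diatonic triads in Bb major are Bb, Cm, Dm, Eb, F, Gm, Adim. Bb, Eb and F are all diatonic. Cdim (C–Eb–Gb) is not: scale degree 2 in Bb major carries Cm (ii). In Bb minor the chord on that degree is Cdim, so here it functions as ii°, borrowed from the parallel minor. Db (Db–F–Ab) is not: scale degree 3 in Bb major carries Dm (iii). In Bb minor the chord on that degree is Db, so here it functions as bIII, borrowed from the parallel minor. But Bbm (Bb–Db–F) is foreign: the diatonic I on degree 1 is Bb, whereas Bbm comes from Bb minor. It is labeled i.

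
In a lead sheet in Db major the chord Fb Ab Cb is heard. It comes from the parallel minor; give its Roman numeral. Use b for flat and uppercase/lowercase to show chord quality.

bIII

The root Fb is the lowered 3rd scale degree — diatonically Db major has F there. Diatonically Db major has Fm (iii) on that degree; Fb–Ab–Cb is instead the major chord native to Db minor, so it takes the label bIII.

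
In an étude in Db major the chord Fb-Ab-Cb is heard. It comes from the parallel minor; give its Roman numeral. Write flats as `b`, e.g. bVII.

Fb is the lowered form of scale degree 3 in Db major (the diatonic degree 3 is F). The diatonic chord on degree 3 would be Fm (iii), but Fb–Ab–Cb is the major chord from Db minor. As a borrowed chord it is labeled bIII.

bIII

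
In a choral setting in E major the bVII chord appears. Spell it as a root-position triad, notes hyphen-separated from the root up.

The root of bVII is the lowered 7th degree: D# becomes D. In E minor the chord on D is D–F#–A.

D-F#-A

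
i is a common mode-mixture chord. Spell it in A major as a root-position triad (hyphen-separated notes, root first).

A-C-E

i is built on scale degree 1, which is A in both A major and its parallel. In A minor the chord on A is A–C–E.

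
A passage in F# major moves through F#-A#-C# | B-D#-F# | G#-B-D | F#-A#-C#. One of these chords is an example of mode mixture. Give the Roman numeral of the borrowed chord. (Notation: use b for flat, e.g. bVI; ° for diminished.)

ii°

The diatonic triads in F# major are F#, G#m, A#m, B, C#, D#m, E#dim. Of the given chords, F#–A#–C# = F# and B–D#–F# = B are diatonic. G#–B–D doesn't fit — on degree 2 F# major would have G#m (ii). G#dim is the degree-2 chord of F# minor, so it is the borrowed ii°.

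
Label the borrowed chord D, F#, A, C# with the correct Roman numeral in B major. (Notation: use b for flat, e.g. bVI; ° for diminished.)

In B major scale degree 3 is D#; D is its lowered form, from B minor. The diatonic chord on degree 3 would be D#m (iii), but D–F#–A–C# is the major-seventh chord from B minor. As a borrowed chord it is labeled bIIImaj7.

bIIImaj7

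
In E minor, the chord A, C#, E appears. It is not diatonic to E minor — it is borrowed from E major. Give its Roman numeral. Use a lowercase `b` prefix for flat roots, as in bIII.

A is scale degree 4 in E minor. The diatonic chord on degree 4 would be Am (iv), but A–C#–E is the major chord from E major. As a borrowed chord it is labeled IV.

IV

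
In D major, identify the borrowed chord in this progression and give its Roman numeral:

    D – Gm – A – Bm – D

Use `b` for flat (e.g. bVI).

iv

The diatonic triads in D major are D, Em, F#m, G, A, Bm, C#dim. D, A and Bm all belong to that set. Gm (G–Bb–D) is not: scale degree 4 in D major carries G (IV). In D minor the chord on that degree is Gm, so here it functions as iv, borrowed from the parallel minor.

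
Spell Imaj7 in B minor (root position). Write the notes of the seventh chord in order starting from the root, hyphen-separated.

B-D#-F#-A#

Imaj7 is built on scale degree 1, which is B in both B minor and its parallel. Building the major-seventh chord from the parallel major on B: B–D#–F#–A#.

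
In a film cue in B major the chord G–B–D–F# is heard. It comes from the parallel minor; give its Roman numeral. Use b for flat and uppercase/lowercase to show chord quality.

bVImaj7

In B major scale degree 6 is G#; G is its lowered form, from B minor. Diatonically B major has G#m (vi) on that degree; G–B–D–F# is instead the major-seventh chord native to B minor, so it takes the label bVImaj7.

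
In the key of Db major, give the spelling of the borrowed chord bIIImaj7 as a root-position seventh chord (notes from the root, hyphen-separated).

bIIImaj7 is built on the lowered scale degree 3. In Db major degree 3 is F; lowered it becomes Fb. Building the major-seventh chord from the parallel minor on Fb: Fb–Ab–Cb–Eb.

Fb-Ab-Cb-Eb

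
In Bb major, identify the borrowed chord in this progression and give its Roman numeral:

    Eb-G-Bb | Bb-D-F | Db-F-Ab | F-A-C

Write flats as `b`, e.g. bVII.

bIII

The diatonic triads in Bb major are Bb, Cm, Dm, Eb, F, Gm, Adim. Of the given chords, Eb–G–Bb = Eb, Bb–D–F = Bb and F–A–C = F are diatonic. Db–F–Ab doesn't fit — on degree 3 Bb major would have Dm (iii). Db is the degree-3 chord of Bb minor, so it is the borrowed bIII.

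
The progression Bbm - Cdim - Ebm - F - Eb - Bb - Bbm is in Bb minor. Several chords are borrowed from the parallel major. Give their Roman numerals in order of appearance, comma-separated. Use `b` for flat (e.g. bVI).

In Bb minor (with V from harmonic minor) the diatonic chords are Bbm, Cdim, Db, Ebm, F, Gb, Ab. Bbm, Cdim, Ebm and F are all diatonic. Eb (Eb–G–Bb) is not: scale degree 4 in Bb minor carries Ebm (iv). In Bb major the chord on that degree is Eb, so here it functions as IV, borrowed from the parallel major. Bb (Bb–D–F) doesn't fit — on degree 1 Bb minor would have Bbm (i). Bb is the degree-1 chord of Bb major, so it is the borrowed I.

IV, I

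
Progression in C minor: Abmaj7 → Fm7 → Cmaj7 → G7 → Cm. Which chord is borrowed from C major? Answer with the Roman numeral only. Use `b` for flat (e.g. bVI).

Imaj7

In C minor (with V from harmonic minor) the diatonic chords are Cm, Ddim, Eb, Fm, G, Ab, Bb. Abmaj7, Fm7, G7 and Cm all belong to that set. But Cmaj7 (C–E–G–B) is foreign: the diatonic i on degree 1 is Cm, whereas Cmaj7 comes from C major. It is labeled Imaj7.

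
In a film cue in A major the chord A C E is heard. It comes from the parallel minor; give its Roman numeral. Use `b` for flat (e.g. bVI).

i

A is scale degree 1 in A major. Diatonically A major has A (I) on that degree; A–C–E is instead the minor chord native to A minor, so it takes the label i.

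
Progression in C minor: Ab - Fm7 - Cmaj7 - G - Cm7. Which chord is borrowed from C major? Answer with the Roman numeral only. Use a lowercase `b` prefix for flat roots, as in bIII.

The diatonic triads in C minor (with V from harmonic minor) are Cm, Ddim, Eb, Fm, G, Ab, Bb. Ab, Fm7, G and Cm7 are all diatonic. But Cmaj7 (C–E–G–B) is foreign: the diatonic i on degree 1 is Cm, whereas Cmaj7 comes from C major. It is labeled Imaj7.

Imaj7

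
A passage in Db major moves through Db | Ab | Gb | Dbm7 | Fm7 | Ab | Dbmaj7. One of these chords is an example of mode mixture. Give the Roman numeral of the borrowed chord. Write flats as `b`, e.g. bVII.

i7

The diatonic triads in Db major are Db, Ebm, Fm, Gb, Ab, Bbm, Cdim. Db, Ab, Gb, Fm7 and Dbmaj7 all belong to that set. Dbm7 (Db–Fb–Ab–Cb) is not: scale degree 1 in Db major carries Db (I). In Db minor the chord on that degree is Dbm7, so here it functions as i7, borrowed from the parallel minor.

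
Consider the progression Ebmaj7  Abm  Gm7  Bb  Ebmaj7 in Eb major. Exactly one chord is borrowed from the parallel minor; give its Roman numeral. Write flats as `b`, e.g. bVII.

iv

Eb major has the diatonic set Eb, Fm, Gm, Ab, Bb, Cm, Ddim. Ebmaj7, Gm7 and Bb are all diatonic. Abm (Ab–Cb–Eb) doesn't fit — on degree 4 Eb major would have Ab (IV). Abm is the degree-4 chord of Eb minor, so it is the borrowed iv.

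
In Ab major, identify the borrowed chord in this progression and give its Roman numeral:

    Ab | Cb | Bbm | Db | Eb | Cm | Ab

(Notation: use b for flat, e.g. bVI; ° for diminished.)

bIII

In Ab major the diatonic chords are Ab, Bbm, Cm, Db, Eb, Fm, Gdim. Ab, Bbm, Db, Eb and Cm all belong to that set. Cb (Cb–Eb–Gb) doesn't fit — on degree 3 Ab major would have Cm (iii). Cb is the degree-3 chord of Ab minor, so it is the borrowed bIII.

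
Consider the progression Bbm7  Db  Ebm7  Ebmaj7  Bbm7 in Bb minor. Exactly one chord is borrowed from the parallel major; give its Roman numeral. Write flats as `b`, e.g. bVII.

Bb minor has the diatonic set Bbm, Cdim, Db, Ebm, F, Gb, Ab (with V from harmonic minor). Bbm7, Db and Ebm7 all belong to that set. Ebmaj7 (Eb–G–Bb–D) is not: scale degree 4 in Bb minor carries Ebm (iv). In Bb major the chord on that degree is Ebmaj7, so here it functions as IVmaj7, borrowed from the parallel major.

IVmaj7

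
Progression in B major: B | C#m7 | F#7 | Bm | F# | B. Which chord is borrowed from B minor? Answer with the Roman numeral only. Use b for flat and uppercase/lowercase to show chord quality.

B major has the diatonic set B, C#m, D#m, E, F#, G#m, A#dim. B, C#m7, F#7 and F# all belong to that set. Bm (B–D–F#) doesn't fit — on degree 1 B major would have B (I). Bm is the degree-1 chord of B minor, so it is the borrowed i.

i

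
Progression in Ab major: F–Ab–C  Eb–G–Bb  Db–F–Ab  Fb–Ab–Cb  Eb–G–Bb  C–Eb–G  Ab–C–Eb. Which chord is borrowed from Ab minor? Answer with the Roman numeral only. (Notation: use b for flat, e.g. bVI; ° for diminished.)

bVI

The diatonic triads in Ab major are Ab, Bbm, Cm, Db, Eb, Fm, Gdim. F–Ab–C = Fm, Eb–G–Bb = Eb, Db–F–Ab = Db, C–Eb–G = Cm and Ab–C–Eb = Ab are all diatonic. Fb–Ab–Cb doesn't fit — on degree 6 Ab major would have Fm (vi). Fb is the degree-6 chord of Ab minor, so it is the borrowed bVI.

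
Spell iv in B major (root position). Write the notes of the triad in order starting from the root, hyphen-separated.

The root, E, is scale degree 4 — the same note in B major and B minor; only the chord quality changes. Stacking thirds in B minor on E gives E–G–B.

E-G-B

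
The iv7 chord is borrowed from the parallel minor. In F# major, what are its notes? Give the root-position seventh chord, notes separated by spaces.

B D F# A

iv7 is built on scale degree 4, which is B in both F# major and its parallel. In F# minor the chord on B is B–D–F#–A.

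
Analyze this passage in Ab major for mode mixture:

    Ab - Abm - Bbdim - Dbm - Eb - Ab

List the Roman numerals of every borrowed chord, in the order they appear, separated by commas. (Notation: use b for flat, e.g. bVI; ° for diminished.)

The diatonic triads in Ab major are Ab, Bbm, Cm, Db, Eb, Fm, Gdim. Ab and Eb are both diatonic. But Abm (Ab–Cb–Eb) is foreign: the diatonic I on degree 1 is Ab, whereas Abm comes from Ab minor. It is labeled i. Bbdim (Bb–Db–Fb) doesn't fit — on degree 2 Ab major would have Bbm (ii). Bbdim is the degree-2 chord of Ab minor, so it is the borrowed ii°. But Dbm (Db–Fb–Ab) is foreign: the diatonic IV on degree 4 is Db, whereas Dbm comes from Ab minor. It is labeled iv.

i, ii°, iv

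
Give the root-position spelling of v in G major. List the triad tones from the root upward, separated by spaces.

The root, D, is scale degree 5 — the same note in G major and G minor; only the chord quality changes. Building the minor chord from the parallel minor on D: D–F–A.

D F A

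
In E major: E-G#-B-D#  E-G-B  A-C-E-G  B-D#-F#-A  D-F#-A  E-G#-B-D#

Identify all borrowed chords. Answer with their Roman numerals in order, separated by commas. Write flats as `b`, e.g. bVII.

E major has the diatonic set E, F#m, G#m, A, B, C#m, D#dim. Of the given chords, E–G#–B–D# = Emaj7 and B–D#–F#–A = B7 are diatonic. E–G–B doesn't fit — on degree 1 E major would have E (I). Em is the degree-1 chord of E minor, so it is the borrowed i. A–C–E–G doesn't fit — on degree 4 E major would have A (IV). Am7 is the degree-4 chord of E minor, so it is the borrowed iv7. D–F#–A is not: scale degree 7 in E major carries D#dim (vii°). In E minor the chord on that degree is D, so here it functions as bVII, borrowed from the parallel minor.

i, iv7, bVII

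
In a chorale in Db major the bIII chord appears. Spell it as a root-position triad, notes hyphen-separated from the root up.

bIII is built on the lowered scale degree 3. In Db major degree 3 is F; lowered it becomes Fb. Building the major chord from the parallel minor on Fb: Fb–Ab–Cb.

Fb-Ab-Cb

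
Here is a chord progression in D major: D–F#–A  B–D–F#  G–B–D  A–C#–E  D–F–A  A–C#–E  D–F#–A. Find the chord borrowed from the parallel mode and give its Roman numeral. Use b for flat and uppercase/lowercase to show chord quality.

i

In D major the diatonic chords are D, Em, F#m, G, A, Bm, C#dim. D–F#–A = D, B–D–F# = Bm, G–B–D = G and A–C#–E = A are all diatonic. But D–F–A is foreign: the diatonic I on degree 1 is D, whereas Dm comes from D minor. It is labeled i.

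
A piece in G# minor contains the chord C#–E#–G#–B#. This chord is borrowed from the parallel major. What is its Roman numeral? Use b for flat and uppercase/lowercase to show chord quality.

The root C# is the diatonic 4th degree of G# minor; the borrowing shows in the chord quality. Diatonically G# minor has C#m (iv) on that degree; C#–E#–G#–B# is instead the major-seventh chord native to G# major, so it takes the label IVmaj7.

IVmaj7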